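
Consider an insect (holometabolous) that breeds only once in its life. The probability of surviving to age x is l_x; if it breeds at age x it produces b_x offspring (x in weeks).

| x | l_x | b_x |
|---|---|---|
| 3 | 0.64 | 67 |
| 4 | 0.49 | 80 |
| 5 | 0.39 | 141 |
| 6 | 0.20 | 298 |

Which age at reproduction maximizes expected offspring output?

Expected offspring if breeding at age x = l_x × b_x:
  age 3: 0.64 × 67 = 42.880
  age 4: 0.49 × 80 = 39.200
  age 5: 0.39 × 141 = 54.990
  age 6: 0.20 × 298 = 59.600
Maximum at age 6 (59.600).

6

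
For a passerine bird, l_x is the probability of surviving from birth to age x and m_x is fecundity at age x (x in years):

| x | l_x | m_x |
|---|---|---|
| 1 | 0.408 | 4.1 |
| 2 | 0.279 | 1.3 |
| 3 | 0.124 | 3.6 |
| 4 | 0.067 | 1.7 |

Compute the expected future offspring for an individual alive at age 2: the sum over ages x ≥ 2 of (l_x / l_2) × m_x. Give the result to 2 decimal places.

l_2 = 0.279. Conditional survival from age 2 to x is l_x / l_2.
  x=2: (0.279/0.279) × 1.3 = 1.3000
  x=3: (0.124/0.279) × 3.6 = 1.6000
  x=4: (0.067/0.279) × 1.7 = 0.4082
Sum = 1.3000 + 1.6000 + 0.4082 = 3.3082

3.31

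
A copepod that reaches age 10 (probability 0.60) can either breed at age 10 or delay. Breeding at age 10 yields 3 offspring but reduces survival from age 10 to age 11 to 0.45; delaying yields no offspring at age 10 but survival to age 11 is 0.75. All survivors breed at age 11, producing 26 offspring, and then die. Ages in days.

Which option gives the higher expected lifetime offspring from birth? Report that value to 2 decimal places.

breed at age 10: R₀ = 0.60 × (3 + 0.45 × 26) = 0.60 × 14.7000 = 8.8200
delay to age 11: R₀ = 0.60 × (0.75 × 26) = 0.60 × 19.5000 = 11.7000
Higher: delay to age 11 (11.7000).

11.70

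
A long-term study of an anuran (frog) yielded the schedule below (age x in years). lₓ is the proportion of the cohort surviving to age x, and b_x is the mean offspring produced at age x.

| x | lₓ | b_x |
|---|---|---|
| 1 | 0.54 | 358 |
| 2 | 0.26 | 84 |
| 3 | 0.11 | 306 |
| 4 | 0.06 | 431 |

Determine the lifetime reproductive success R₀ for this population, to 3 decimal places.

R₀ = Σ lₓ b_x:
  age 1: 0.54 × 358 = 193.3200
  age 2: 0.26 × 84 = 21.8400
  age 3: 0.11 × 306 = 33.6600
  age 4: 0.06 × 431 = 25.8600
R₀ = 193.3200 + 21.8400 + 33.6600 + 25.8600 = 274.6800

274.680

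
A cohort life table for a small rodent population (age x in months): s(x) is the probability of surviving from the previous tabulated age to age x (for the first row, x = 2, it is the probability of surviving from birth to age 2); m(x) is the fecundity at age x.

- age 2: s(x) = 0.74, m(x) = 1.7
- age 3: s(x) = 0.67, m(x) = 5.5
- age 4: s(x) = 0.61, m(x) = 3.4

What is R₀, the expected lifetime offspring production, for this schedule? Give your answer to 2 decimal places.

Survivorship from birth: l_x = s_2·s_3·…·s_x.
  l_2 = 0.74000
  l_3 = 0.49580
  l_4 = 0.30244
R₀ = Σ l_x m(x):
  age 2: 0.74000 × 1.7 = 1.2580
  age 3: 0.49580 × 5.5 = 2.7269
  age 4: 0.30244 × 3.4 = 1.0283
R₀ = 1.2580 + 2.7269 + 1.0283 = 5.0132

5.01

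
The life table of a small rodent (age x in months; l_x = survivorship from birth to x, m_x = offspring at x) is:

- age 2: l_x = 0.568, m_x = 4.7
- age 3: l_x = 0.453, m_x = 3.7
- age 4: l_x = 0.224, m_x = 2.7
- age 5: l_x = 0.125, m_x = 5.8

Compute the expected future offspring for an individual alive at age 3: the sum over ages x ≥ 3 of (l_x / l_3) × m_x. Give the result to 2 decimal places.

6.64

l_3 = 0.453. Conditional survival from age 3 to x is l_x / l_3.
  x=3: (0.453/0.453) × 3.7 = 3.7000
  x=4: (0.224/0.453) × 2.7 = 1.3351
  x=5: (0.125/0.453) × 5.8 = 1.6004
Sum = 3.7000 + 1.3351 + 1.6004 = 6.6355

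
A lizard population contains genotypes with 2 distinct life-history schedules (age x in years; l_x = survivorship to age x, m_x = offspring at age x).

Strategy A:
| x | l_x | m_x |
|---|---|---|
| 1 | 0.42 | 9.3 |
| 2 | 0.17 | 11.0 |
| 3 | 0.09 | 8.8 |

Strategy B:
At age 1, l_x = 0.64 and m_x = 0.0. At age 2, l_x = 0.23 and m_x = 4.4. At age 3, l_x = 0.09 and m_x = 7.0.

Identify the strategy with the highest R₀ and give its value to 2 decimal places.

6.57

Strategy A: R₀ = 0.42×9.3 + 0.17×11.0 + 0.09×8.8 = 6.5680
Strategy B: R₀ = 0.64×0.0 + 0.23×4.4 + 0.09×7.0 = 1.6420
Highest R₀: strategy A with 6.5680.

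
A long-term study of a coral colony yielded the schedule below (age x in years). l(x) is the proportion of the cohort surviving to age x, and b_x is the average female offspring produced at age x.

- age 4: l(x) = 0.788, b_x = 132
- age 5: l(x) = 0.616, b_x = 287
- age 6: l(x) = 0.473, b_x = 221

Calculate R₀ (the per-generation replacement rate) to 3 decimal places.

R₀ = Σ l(x) b_x:
  age 4: 0.788 × 132 = 104.0160
  age 5: 0.616 × 287 = 176.7920
  age 6: 0.473 × 221 = 104.5330
R₀ = 104.0160 + 176.7920 + 104.5330 = 385.3410

385.341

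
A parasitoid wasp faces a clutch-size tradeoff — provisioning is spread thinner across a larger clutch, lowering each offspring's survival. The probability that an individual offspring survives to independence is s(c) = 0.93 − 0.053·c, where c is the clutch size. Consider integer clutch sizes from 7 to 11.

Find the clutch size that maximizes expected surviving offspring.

9

Expected surviving offspring = c × s(c):
  c=7: 7 × 0.559 = 3.913
  c=8: 8 × 0.506 = 4.048
  c=9: 9 × 0.453 = 4.077
  c=10: 10 × 0.400 = 4.000
  c=11: 11 × 0.347 = 3.817
Maximum at c = 9 (4.077 surviving offspring).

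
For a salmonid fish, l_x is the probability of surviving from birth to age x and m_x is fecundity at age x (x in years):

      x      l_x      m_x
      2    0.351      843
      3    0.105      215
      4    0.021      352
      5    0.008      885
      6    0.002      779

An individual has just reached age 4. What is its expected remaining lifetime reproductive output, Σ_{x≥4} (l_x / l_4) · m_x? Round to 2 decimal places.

l_4 = 0.021. Conditional survival from age 4 to x is l_x / l_4.
  x=4: (0.021/0.021) × 352 = 352.0000
  x=5: (0.008/0.021) × 885 = 337.1429
  x=6: (0.002/0.021) × 779 = 74.1905
Sum = 352.0000 + 337.1429 + 74.1905 = 763.3333

763.33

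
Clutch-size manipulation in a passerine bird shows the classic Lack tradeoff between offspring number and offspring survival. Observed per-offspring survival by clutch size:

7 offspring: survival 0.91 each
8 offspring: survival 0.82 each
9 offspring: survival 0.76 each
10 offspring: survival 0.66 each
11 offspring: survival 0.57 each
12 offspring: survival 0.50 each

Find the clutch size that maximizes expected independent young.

Expected independent young = c × s(c):
  c=7: 7 × 0.91 = 6.370
  c=8: 8 × 0.82 = 6.560
  c=9: 9 × 0.76 = 6.840
  c=10: 10 × 0.66 = 6.600
  c=11: 11 × 0.57 = 6.270
  c=12: 12 × 0.50 = 6.000
Maximum at c = 9 (6.840 independent young).

9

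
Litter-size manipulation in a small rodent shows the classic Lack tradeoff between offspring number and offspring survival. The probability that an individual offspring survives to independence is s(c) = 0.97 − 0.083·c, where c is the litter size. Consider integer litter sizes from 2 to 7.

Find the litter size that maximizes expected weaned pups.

Expected weaned pups = c × s(c):
  c=2: 2 × 0.804 = 1.608
  c=3: 3 × 0.721 = 2.163
  c=4: 4 × 0.638 = 2.552
  c=5: 5 × 0.555 = 2.775
  c=6: 6 × 0.472 = 2.832
  c=7: 7 × 0.389 = 2.723
Maximum at c = 6 (2.832 weaned pups).

6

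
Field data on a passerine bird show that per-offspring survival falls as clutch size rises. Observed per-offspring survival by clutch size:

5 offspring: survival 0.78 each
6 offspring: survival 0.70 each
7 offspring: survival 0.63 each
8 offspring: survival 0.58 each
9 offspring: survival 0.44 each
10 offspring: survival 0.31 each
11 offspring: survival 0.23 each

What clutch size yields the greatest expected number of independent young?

Expected independent young = c × s(c):
  c=5: 5 × 0.78 = 3.900
  c=6: 6 × 0.70 = 4.200
  c=7: 7 × 0.63 = 4.410
  c=8: 8 × 0.58 = 4.640
  c=9: 9 × 0.44 = 3.960
  c=10: 10 × 0.31 = 3.100
  c=11: 11 × 0.23 = 2.530
Maximum at c = 8 (4.640 independent young).

8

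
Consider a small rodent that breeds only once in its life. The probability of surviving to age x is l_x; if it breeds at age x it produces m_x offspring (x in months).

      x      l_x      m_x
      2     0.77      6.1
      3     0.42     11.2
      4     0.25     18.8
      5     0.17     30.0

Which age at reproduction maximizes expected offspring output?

Expected offspring if breeding at age x = l_x × m_x:
  age 2: 0.77 × 6.1 = 4.697
  age 3: 0.42 × 11.2 = 4.704
  age 4: 0.25 × 18.8 = 4.700
  age 5: 0.17 × 30.0 = 5.100
Maximum at age 5 (5.100).

5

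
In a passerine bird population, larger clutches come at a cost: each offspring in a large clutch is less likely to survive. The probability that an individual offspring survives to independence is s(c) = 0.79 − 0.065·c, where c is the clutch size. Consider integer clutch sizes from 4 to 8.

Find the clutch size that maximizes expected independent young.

6

Expected independent young = c × s(c):
  c=4: 4 × 0.530 = 2.120
  c=5: 5 × 0.465 = 2.325
  c=6: 6 × 0.400 = 2.400
  c=7: 7 × 0.335 = 2.345
  c=8: 8 × 0.270 = 2.160
Maximum at c = 6 (2.400 independent young).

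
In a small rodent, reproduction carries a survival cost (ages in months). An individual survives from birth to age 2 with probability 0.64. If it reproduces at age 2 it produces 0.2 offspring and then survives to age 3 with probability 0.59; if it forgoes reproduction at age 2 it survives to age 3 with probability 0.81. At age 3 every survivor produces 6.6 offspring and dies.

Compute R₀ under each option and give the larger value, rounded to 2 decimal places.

3.42

breed at age 2: R₀ = 0.64 × (0.2 + 0.59 × 6.6) = 0.64 × 4.0940 = 2.6202
delay to age 3: R₀ = 0.64 × (0.81 × 6.6) = 0.64 × 5.3460 = 3.4214
Higher: delay to age 3 (3.4214).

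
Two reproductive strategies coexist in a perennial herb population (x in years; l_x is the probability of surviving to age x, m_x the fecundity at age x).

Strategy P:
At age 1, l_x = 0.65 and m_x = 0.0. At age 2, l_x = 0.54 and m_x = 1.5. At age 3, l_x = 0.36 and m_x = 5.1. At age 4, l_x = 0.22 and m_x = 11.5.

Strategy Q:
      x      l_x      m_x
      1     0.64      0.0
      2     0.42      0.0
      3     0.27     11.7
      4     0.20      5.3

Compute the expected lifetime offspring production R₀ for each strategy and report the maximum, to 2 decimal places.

5.18

Strategy P: R₀ = 0.65×0.0 + 0.54×1.5 + 0.36×5.1 + 0.22×11.5 = 5.1760
Strategy Q: R₀ = 0.64×0.0 + 0.42×0.0 + 0.27×11.7 + 0.20×5.3 = 4.2190
Highest R₀: strategy P with 5.1760.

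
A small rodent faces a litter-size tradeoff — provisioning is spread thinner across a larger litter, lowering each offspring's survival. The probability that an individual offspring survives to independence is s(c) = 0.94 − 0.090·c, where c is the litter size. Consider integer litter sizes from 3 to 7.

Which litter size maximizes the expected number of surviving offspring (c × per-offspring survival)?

5

Expected surviving offspring = c × s(c):
  c=3: 3 × 0.670 = 2.010
  c=4: 4 × 0.580 = 2.320
  c=5: 5 × 0.490 = 2.450
  c=6: 6 × 0.400 = 2.400
  c=7: 7 × 0.310 = 2.170
Maximum at c = 5 (2.450 surviving offspring).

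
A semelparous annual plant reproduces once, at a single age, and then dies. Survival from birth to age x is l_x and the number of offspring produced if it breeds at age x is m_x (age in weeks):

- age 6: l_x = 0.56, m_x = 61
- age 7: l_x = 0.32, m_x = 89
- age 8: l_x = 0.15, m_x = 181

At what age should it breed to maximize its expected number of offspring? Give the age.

6

Expected offspring if breeding at age x = l_x × m_x:
  age 6: 0.56 × 61 = 34.160
  age 7: 0.32 × 89 = 28.480
  age 8: 0.15 × 181 = 27.150
Maximum at age 6 (34.160).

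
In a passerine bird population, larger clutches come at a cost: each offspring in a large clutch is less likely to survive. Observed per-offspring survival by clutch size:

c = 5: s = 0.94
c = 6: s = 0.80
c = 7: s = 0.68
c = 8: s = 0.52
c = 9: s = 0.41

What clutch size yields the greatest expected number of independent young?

6

Expected independent young = c × s(c):
  c=5: 5 × 0.94 = 4.700
  c=6: 6 × 0.80 = 4.800
  c=7: 7 × 0.68 = 4.760
  c=8: 8 × 0.52 = 4.160
  c=9: 9 × 0.41 = 3.690
Maximum at c = 6 (4.800 independent young).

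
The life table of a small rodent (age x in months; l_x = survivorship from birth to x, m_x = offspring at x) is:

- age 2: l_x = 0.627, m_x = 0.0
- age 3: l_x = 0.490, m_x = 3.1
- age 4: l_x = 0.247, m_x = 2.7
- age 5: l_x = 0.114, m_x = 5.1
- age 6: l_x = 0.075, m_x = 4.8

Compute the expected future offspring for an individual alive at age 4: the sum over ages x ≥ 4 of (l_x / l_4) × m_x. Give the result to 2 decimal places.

6.51

l_4 = 0.247. Conditional survival from age 4 to x is l_x / l_4.
  x=4: (0.247/0.247) × 2.7 = 2.7000
  x=5: (0.114/0.247) × 5.1 = 2.3538
  x=6: (0.075/0.247) × 4.8 = 1.4575
Sum = 2.7000 + 2.3538 + 1.4575 = 6.5113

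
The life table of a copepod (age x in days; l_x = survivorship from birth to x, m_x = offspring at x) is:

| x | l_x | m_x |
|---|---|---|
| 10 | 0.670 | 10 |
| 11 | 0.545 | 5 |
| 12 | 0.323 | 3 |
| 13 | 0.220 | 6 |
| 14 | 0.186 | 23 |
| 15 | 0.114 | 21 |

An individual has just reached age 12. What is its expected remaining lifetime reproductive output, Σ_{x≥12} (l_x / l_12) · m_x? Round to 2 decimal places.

27.74

l_12 = 0.323. Conditional survival from age 12 to x is l_x / l_12.
  x=12: (0.323/0.323) × 3 = 3.0000
  x=13: (0.220/0.323) × 6 = 4.0867
  x=14: (0.186/0.323) × 23 = 13.2446
  x=15: (0.114/0.323) × 21 = 7.4118
Sum = 3.0000 + 4.0867 + 13.2446 + 7.4118 = 27.7430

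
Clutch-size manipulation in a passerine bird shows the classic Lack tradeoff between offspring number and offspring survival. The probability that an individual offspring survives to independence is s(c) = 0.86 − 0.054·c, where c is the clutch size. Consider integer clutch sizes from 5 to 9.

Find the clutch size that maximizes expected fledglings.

Expected fledglings = c × s(c):
  c=5: 5 × 0.590 = 2.950
  c=6: 6 × 0.536 = 3.216
  c=7: 7 × 0.482 = 3.374
  c=8: 8 × 0.428 = 3.424
  c=9: 9 × 0.374 = 3.366
Maximum at c = 8 (3.424 fledglings).

8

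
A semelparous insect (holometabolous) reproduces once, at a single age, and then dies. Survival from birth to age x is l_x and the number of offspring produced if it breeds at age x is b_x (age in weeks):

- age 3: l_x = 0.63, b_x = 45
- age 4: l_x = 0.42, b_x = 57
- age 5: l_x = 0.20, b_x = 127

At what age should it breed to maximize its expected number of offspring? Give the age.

3

Expected offspring if breeding at age x = l_x × b_x:
  age 3: 0.63 × 45 = 28.350
  age 4: 0.42 × 57 = 23.940
  age 5: 0.20 × 127 = 25.400
Maximum at age 3 (28.350).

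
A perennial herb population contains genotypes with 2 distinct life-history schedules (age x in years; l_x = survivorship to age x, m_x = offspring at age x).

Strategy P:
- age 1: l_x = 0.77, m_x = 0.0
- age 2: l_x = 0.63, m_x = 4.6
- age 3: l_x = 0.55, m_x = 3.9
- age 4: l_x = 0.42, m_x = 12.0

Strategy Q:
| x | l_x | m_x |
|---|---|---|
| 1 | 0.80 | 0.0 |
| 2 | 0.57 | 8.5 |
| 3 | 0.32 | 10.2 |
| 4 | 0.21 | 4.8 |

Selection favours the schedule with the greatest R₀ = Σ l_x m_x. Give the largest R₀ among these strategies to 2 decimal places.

10.08

Strategy P: R₀ = 0.77×0.0 + 0.63×4.6 + 0.55×3.9 + 0.42×12.0 = 10.0830
Strategy Q: R₀ = 0.80×0.0 + 0.57×8.5 + 0.32×10.2 + 0.21×4.8 = 9.1170
Highest R₀: strategy P with 10.0830.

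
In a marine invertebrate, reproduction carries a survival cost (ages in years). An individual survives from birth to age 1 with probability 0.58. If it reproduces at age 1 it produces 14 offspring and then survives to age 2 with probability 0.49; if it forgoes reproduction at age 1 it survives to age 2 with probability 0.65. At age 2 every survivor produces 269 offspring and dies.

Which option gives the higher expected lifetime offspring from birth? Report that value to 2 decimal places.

breed at age 1: R₀ = 0.58 × (14 + 0.49 × 269) = 0.58 × 145.8100 = 84.5698
delay to age 2: R₀ = 0.58 × (0.65 × 269) = 0.58 × 174.8500 = 101.4130
Higher: delay to age 2 (101.4130).

101.41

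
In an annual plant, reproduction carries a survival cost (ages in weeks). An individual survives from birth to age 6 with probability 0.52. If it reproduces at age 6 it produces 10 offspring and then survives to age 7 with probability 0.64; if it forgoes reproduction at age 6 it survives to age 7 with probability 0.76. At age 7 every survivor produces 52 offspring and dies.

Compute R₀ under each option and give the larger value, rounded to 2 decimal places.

breed at age 6: R₀ = 0.52 × (10 + 0.64 × 52) = 0.52 × 43.2800 = 22.5056
delay to age 7: R₀ = 0.52 × (0.76 × 52) = 0.52 × 39.5200 = 20.5504
Higher: breed at age 6 (22.5056).

22.51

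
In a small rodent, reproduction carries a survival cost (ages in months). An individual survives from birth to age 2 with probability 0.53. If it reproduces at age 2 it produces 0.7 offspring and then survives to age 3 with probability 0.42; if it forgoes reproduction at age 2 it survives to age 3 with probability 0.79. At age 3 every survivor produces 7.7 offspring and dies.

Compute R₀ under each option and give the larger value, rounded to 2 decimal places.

breed at age 2: R₀ = 0.53 × (0.7 + 0.42 × 7.7) = 0.53 × 3.9340 = 2.0850
delay to age 3: R₀ = 0.53 × (0.79 × 7.7) = 0.53 × 6.0830 = 3.2240
Higher: delay to age 3 (3.2240).

3.22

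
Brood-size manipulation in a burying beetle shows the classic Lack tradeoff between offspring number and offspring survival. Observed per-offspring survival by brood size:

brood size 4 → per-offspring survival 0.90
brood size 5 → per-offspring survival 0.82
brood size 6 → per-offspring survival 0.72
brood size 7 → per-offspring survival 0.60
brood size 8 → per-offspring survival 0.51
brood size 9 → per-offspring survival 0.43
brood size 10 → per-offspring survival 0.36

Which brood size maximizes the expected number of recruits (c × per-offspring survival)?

6

Expected recruits = c × s(c):
  c=4: 4 × 0.90 = 3.600
  c=5: 5 × 0.82 = 4.100
  c=6: 6 × 0.72 = 4.320
  c=7: 7 × 0.60 = 4.200
  c=8: 8 × 0.51 = 4.080
  c=9: 9 × 0.43 = 3.870
  c=10: 10 × 0.36 = 3.600
Maximum at c = 6 (4.320 recruits).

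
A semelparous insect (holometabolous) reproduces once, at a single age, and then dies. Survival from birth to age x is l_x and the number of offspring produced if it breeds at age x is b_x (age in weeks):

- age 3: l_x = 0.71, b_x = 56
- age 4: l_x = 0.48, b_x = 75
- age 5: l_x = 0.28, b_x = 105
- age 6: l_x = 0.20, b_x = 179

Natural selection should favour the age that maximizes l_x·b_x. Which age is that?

3

Expected offspring if breeding at age x = l_x × b_x:
  age 3: 0.71 × 56 = 39.760
  age 4: 0.48 × 75 = 36.000
  age 5: 0.28 × 105 = 29.400
  age 6: 0.20 × 179 = 35.800
Maximum at age 3 (39.760).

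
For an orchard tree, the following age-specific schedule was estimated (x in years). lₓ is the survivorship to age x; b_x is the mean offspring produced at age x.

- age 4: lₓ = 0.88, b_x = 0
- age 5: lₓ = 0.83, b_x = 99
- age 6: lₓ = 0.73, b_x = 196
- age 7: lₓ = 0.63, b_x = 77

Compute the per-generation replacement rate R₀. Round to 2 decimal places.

273.76

R₀ = Σ lₓ b_x:
  age 4: 0.88 × 0 = 0.0000
  age 5: 0.83 × 99 = 82.1700
  age 6: 0.73 × 196 = 143.0800
  age 7: 0.63 × 77 = 48.5100
R₀ = 0.0000 + 82.1700 + 143.0800 + 48.5100 = 273.7600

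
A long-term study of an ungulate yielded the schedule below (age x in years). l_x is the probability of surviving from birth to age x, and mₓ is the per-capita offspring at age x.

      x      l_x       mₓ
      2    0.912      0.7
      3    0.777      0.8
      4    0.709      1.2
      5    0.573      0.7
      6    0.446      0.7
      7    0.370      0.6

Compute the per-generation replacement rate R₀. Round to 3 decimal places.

R₀ = Σ l_x mₓ:
  age 2: 0.912 × 0.7 = 0.6384
  age 3: 0.777 × 0.8 = 0.6216
  age 4: 0.709 × 1.2 = 0.8508
  age 5: 0.573 × 0.7 = 0.4011
  age 6: 0.446 × 0.7 = 0.3122
  age 7: 0.370 × 0.6 = 0.2220
R₀ = 0.6384 + 0.6216 + 0.8508 + 0.4011 + 0.3122 + 0.2220 = 3.0461

3.046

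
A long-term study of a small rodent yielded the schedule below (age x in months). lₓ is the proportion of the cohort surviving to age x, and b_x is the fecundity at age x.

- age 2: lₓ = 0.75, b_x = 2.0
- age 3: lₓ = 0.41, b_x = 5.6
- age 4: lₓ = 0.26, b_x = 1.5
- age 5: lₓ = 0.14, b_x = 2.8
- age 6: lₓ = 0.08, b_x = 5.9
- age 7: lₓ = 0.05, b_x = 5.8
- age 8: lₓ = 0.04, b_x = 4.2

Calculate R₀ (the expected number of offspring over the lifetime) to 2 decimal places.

R₀ = Σ lₓ b_x:
  age 2: 0.75 × 2.0 = 1.5000
  age 3: 0.41 × 5.6 = 2.2960
  age 4: 0.26 × 1.5 = 0.3900
  age 5: 0.14 × 2.8 = 0.3920
  age 6: 0.08 × 5.9 = 0.4720
  age 7: 0.05 × 5.8 = 0.2900
  age 8: 0.04 × 4.2 = 0.1680
R₀ = 1.5000 + 2.2960 + 0.3900 + 0.3920 + 0.4720 + 0.2900 + 0.1680 = 5.5080

5.51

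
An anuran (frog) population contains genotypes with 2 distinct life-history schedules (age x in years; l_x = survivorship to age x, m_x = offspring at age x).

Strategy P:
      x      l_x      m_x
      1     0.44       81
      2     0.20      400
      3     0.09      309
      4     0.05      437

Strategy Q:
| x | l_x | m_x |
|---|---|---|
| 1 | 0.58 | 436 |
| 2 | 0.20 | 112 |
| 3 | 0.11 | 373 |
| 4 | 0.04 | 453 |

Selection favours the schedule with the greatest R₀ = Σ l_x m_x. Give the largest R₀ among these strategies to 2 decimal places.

Strategy P: R₀ = 0.44×81 + 0.20×400 + 0.09×309 + 0.05×437 = 165.3000
Strategy Q: R₀ = 0.58×436 + 0.20×112 + 0.11×373 + 0.04×453 = 334.4300
Highest R₀: strategy Q with 334.4300.

334.43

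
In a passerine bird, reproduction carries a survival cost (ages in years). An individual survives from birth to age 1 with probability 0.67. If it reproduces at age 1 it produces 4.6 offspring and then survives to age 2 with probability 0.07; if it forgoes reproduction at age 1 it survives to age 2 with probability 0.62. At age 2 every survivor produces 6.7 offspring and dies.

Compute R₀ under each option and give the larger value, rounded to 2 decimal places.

breed at age 1: R₀ = 0.67 × (4.6 + 0.07 × 6.7) = 0.67 × 5.0690 = 3.3962
delay to age 2: R₀ = 0.67 × (0.62 × 6.7) = 0.67 × 4.1540 = 2.7832
Higher: breed at age 1 (3.3962).

3.40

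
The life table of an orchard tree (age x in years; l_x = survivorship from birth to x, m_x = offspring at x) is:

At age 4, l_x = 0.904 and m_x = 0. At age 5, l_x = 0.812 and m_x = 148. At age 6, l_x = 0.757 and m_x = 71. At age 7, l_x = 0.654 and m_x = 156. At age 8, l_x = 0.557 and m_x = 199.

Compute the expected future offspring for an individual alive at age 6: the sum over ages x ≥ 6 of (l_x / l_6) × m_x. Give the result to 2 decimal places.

l_6 = 0.757. Conditional survival from age 6 to x is l_x / l_6.
  x=6: (0.757/0.757) × 71 = 71.0000
  x=7: (0.654/0.757) × 156 = 134.7741
  x=8: (0.557/0.757) × 199 = 146.4240
Sum = 71.0000 + 134.7741 + 146.4240 = 352.1982

352.20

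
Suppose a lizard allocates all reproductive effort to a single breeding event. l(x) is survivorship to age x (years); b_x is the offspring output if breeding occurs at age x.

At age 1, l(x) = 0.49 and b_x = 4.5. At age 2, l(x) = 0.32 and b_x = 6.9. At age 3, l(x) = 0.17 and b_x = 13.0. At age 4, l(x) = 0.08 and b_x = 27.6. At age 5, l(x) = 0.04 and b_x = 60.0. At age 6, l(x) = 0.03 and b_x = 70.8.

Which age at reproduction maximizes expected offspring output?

5

Expected offspring if breeding at age x = l(x) × b_x:
  age 1: 0.49 × 4.5 = 2.205
  age 2: 0.32 × 6.9 = 2.208
  age 3: 0.17 × 13.0 = 2.210
  age 4: 0.08 × 27.6 = 2.208
  age 5: 0.04 × 60.0 = 2.400
  age 6: 0.03 × 70.8 = 2.124
Maximum at age 5 (2.400).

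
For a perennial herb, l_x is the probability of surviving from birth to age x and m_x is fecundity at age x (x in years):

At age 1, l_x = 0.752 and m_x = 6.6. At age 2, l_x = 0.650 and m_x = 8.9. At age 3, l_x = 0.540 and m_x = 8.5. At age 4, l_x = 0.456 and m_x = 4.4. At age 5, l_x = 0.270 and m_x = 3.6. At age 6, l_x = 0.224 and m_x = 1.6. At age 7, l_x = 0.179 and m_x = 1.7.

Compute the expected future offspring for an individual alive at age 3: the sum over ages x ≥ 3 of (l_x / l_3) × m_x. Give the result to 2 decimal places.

l_3 = 0.540. Conditional survival from age 3 to x is l_x / l_3.
  x=3: (0.540/0.540) × 8.5 = 8.5000
  x=4: (0.456/0.540) × 4.4 = 3.7156
  x=5: (0.270/0.540) × 3.6 = 1.8000
  x=6: (0.224/0.540) × 1.6 = 0.6637
  x=7: (0.179/0.540) × 1.7 = 0.5635
Sum = 8.5000 + 3.7156 + 1.8000 + 0.6637 + 0.5635 = 15.2428

15.24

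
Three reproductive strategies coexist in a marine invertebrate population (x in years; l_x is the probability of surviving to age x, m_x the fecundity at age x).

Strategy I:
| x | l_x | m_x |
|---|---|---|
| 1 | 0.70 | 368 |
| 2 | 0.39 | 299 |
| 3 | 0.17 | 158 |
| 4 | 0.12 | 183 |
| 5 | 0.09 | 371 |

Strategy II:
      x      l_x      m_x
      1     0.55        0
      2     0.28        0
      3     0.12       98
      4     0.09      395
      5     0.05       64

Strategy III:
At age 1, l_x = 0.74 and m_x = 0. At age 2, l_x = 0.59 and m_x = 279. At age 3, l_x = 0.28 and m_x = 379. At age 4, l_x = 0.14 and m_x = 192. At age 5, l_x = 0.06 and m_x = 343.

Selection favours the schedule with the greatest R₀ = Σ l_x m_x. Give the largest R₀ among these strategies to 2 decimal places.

456.42

Strategy I: R₀ = 0.70×368 + 0.39×299 + 0.17×158 + 0.12×183 + 0.09×371 = 456.4200
Strategy II: R₀ = 0.55×0 + 0.28×0 + 0.12×98 + 0.09×395 + 0.05×64 = 50.5100
Strategy III: R₀ = 0.74×0 + 0.59×279 + 0.28×379 + 0.14×192 + 0.06×343 = 318.1900
Highest R₀: strategy I with 456.4200.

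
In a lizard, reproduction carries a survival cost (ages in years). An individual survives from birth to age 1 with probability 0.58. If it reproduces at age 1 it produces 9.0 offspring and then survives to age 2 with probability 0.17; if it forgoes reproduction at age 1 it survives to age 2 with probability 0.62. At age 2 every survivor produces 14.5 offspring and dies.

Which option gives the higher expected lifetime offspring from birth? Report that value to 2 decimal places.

breed at age 1: R₀ = 0.58 × (9.0 + 0.17 × 14.5) = 0.58 × 11.4650 = 6.6497
delay to age 2: R₀ = 0.58 × (0.62 × 14.5) = 0.58 × 8.9900 = 5.2142
Higher: breed at age 1 (6.6497).

6.65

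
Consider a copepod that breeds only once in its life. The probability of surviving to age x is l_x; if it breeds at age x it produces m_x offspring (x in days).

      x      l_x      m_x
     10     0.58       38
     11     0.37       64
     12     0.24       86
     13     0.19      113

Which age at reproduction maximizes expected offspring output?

Expected offspring if breeding at age x = l_x × m_x:
  age 10: 0.58 × 38 = 22.040
  age 11: 0.37 × 64 = 23.680
  age 12: 0.24 × 86 = 20.640
  age 13: 0.19 × 113 = 21.470
Maximum at age 11 (23.680).

11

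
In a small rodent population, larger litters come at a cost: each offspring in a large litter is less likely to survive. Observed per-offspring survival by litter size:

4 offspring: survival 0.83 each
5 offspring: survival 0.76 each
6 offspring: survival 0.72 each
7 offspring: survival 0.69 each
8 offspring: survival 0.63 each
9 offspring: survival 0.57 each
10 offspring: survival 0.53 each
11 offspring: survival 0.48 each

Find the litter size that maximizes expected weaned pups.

Expected weaned pups = c × s(c):
  c=4: 4 × 0.83 = 3.320
  c=5: 5 × 0.76 = 3.800
  c=6: 6 × 0.72 = 4.320
  c=7: 7 × 0.69 = 4.830
  c=8: 8 × 0.63 = 5.040
  c=9: 9 × 0.57 = 5.130
  c=10: 10 × 0.53 = 5.300
  c=11: 11 × 0.48 = 5.280
Maximum at c = 10 (5.300 weaned pups).

10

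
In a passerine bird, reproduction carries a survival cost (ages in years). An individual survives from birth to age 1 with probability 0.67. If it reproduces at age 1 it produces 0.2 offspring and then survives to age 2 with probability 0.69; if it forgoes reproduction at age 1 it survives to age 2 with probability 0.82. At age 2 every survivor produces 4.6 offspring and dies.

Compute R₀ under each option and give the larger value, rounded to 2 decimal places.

2.53

breed at age 1: R₀ = 0.67 × (0.2 + 0.69 × 4.6) = 0.67 × 3.3740 = 2.2606
delay to age 2: R₀ = 0.67 × (0.82 × 4.6) = 0.67 × 3.7720 = 2.5272
Higher: delay to age 2 (2.5272).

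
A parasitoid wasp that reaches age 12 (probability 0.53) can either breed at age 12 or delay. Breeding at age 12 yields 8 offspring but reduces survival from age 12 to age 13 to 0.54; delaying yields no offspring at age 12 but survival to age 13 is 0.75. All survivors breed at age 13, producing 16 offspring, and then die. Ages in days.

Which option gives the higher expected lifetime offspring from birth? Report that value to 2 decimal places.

breed at age 12: R₀ = 0.53 × (8 + 0.54 × 16) = 0.53 × 16.6400 = 8.8192
delay to age 13: R₀ = 0.53 × (0.75 × 16) = 0.53 × 12.0000 = 6.3600
Higher: breed at age 12 (8.8192).

8.82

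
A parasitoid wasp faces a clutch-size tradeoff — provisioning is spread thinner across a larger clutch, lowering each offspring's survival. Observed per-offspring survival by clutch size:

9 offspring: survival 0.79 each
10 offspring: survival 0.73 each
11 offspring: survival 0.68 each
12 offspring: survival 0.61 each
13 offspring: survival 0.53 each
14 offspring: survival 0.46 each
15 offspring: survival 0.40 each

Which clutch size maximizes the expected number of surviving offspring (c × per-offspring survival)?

Expected surviving offspring = c × s(c):
  c=9: 9 × 0.79 = 7.110
  c=10: 10 × 0.73 = 7.300
  c=11: 11 × 0.68 = 7.480
  c=12: 12 × 0.61 = 7.320
  c=13: 13 × 0.53 = 6.890
  c=14: 14 × 0.46 = 6.440
  c=15: 15 × 0.40 = 6.000
Maximum at c = 11 (7.480 surviving offspring).

11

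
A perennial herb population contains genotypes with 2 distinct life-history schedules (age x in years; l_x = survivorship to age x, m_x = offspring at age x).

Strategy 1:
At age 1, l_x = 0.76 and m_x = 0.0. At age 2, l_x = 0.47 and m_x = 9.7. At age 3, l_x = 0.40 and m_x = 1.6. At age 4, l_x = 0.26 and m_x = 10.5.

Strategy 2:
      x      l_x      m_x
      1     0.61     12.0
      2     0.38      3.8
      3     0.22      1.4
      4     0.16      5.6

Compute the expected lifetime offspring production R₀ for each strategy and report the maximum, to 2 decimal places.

Strategy 1: R₀ = 0.76×0.0 + 0.47×9.7 + 0.40×1.6 + 0.26×10.5 = 7.9290
Strategy 2: R₀ = 0.61×12.0 + 0.38×3.8 + 0.22×1.4 + 0.16×5.6 = 9.9680
Highest R₀: strategy 2 with 9.9680.

9.97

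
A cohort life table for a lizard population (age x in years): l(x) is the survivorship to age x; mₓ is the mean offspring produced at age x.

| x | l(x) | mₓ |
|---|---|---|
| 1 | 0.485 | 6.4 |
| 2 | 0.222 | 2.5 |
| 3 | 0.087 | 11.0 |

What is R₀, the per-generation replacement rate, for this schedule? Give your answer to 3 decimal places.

4.616

R₀ = Σ l(x) mₓ:
  age 1: 0.485 × 6.4 = 3.1040
  age 2: 0.222 × 2.5 = 0.5550
  age 3: 0.087 × 11.0 = 0.9570
R₀ = 3.1040 + 0.5550 + 0.9570 = 4.6160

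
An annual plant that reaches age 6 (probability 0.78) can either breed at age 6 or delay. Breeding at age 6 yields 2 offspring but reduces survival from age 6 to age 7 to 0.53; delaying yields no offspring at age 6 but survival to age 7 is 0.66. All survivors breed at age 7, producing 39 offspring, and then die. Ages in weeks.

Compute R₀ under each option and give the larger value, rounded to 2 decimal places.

20.08

breed at age 6: R₀ = 0.78 × (2 + 0.53 × 39) = 0.78 × 22.6700 = 17.6826
delay to age 7: R₀ = 0.78 × (0.66 × 39) = 0.78 × 25.7400 = 20.0772
Higher: delay to age 7 (20.0772).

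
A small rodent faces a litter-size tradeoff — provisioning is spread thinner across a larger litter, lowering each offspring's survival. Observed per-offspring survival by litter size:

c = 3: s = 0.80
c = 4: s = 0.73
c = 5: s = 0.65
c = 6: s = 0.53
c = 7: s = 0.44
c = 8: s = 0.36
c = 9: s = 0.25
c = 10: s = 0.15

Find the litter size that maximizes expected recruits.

Expected recruits = c × s(c):
  c=3: 3 × 0.80 = 2.400
  c=4: 4 × 0.73 = 2.920
  c=5: 5 × 0.65 = 3.250
  c=6: 6 × 0.53 = 3.180
  c=7: 7 × 0.44 = 3.080
  c=8: 8 × 0.36 = 2.880
  c=9: 9 × 0.25 = 2.250
  c=10: 10 × 0.15 = 1.500
Maximum at c = 5 (3.250 recruits).

5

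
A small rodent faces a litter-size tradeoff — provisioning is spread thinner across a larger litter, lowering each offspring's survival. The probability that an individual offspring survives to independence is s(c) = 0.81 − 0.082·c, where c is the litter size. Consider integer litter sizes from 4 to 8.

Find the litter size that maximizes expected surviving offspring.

5

Expected surviving offspring = c × s(c):
  c=4: 4 × 0.482 = 1.928
  c=5: 5 × 0.400 = 2.000
  c=6: 6 × 0.318 = 1.908
  c=7: 7 × 0.236 = 1.652
  c=8: 8 × 0.154 = 1.232
Maximum at c = 5 (2.000 surviving offspring).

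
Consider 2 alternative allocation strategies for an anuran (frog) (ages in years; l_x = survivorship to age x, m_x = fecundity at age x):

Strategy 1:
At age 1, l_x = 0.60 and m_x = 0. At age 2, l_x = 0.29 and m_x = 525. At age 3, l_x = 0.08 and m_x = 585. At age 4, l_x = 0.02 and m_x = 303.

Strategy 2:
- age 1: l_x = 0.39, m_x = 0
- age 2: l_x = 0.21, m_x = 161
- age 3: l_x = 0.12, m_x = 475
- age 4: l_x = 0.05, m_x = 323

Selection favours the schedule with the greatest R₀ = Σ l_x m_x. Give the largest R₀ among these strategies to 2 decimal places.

205.11

Strategy 1: R₀ = 0.60×0 + 0.29×525 + 0.08×585 + 0.02×303 = 205.1100
Strategy 2: R₀ = 0.39×0 + 0.21×161 + 0.12×475 + 0.05×323 = 106.9600
Highest R₀: strategy 1 with 205.1100.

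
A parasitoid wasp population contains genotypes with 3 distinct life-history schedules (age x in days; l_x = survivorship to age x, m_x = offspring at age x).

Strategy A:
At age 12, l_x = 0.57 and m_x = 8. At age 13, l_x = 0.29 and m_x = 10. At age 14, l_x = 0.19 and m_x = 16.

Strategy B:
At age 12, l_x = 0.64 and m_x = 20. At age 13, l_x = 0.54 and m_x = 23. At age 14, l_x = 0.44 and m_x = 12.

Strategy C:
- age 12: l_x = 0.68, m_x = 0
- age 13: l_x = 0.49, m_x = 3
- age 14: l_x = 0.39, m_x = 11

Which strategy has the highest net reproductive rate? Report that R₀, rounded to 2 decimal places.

Strategy A: R₀ = 0.57×8 + 0.29×10 + 0.19×16 = 10.5000
Strategy B: R₀ = 0.64×20 + 0.54×23 + 0.44×12 = 30.5000
Strategy C: R₀ = 0.68×0 + 0.49×3 + 0.39×11 = 5.7600
Highest R₀: strategy B with 30.5000.

30.50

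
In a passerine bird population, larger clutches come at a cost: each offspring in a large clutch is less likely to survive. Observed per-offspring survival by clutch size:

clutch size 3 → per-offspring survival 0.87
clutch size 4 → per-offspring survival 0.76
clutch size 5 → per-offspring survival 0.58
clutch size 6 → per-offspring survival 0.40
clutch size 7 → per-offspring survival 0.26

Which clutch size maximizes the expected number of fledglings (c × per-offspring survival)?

Expected fledglings = c × s(c):
  c=3: 3 × 0.87 = 2.610
  c=4: 4 × 0.76 = 3.040
  c=5: 5 × 0.58 = 2.900
  c=6: 6 × 0.40 = 2.400
  c=7: 7 × 0.26 = 1.820
Maximum at c = 4 (3.040 fledglings).

4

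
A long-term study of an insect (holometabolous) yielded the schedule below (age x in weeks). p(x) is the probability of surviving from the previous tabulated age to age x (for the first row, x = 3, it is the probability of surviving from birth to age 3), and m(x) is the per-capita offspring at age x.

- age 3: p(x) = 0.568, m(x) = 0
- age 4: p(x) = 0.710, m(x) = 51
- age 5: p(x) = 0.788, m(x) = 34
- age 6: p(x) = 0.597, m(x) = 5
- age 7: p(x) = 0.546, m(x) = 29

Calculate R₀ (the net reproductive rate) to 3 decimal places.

Survivorship from birth: l_x = p_3·p_4·…·p_x.
  l_3 = 0.56800
  l_4 = 0.40328
  l_5 = 0.31778
  l_6 = 0.18972
  l_7 = 0.10359
R₀ = Σ l_x m(x):
  age 3: 0.56800 × 0 = 0.0000
  age 4: 0.40328 × 51 = 20.5673
  age 5: 0.31778 × 34 = 10.8045
  age 6: 0.18972 × 5 = 0.9486
  age 7: 0.10359 × 29 = 3.0041
R₀ = 0.0000 + 20.5673 + 10.8045 + 0.9486 + 3.0041 = 35.3245

35.325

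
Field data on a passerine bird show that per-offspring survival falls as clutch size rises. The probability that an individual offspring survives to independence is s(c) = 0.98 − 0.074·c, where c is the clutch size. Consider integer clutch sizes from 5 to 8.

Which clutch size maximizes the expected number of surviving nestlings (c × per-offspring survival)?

Expected surviving nestlings = c × s(c):
  c=5: 5 × 0.610 = 3.050
  c=6: 6 × 0.536 = 3.216
  c=7: 7 × 0.462 = 3.234
  c=8: 8 × 0.388 = 3.104
Maximum at c = 7 (3.234 surviving nestlings).

7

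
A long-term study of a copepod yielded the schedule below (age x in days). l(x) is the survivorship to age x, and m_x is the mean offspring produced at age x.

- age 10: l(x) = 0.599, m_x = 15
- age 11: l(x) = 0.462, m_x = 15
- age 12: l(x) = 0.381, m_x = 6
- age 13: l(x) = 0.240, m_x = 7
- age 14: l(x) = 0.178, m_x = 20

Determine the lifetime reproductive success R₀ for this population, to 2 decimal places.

R₀ = Σ l(x) m_x:
  age 10: 0.599 × 15 = 8.9850
  age 11: 0.462 × 15 = 6.9300
  age 12: 0.381 × 6 = 2.2860
  age 13: 0.240 × 7 = 1.6800
  age 14: 0.178 × 20 = 3.5600
R₀ = 8.9850 + 6.9300 + 2.2860 + 1.6800 + 3.5600 = 23.4410

23.44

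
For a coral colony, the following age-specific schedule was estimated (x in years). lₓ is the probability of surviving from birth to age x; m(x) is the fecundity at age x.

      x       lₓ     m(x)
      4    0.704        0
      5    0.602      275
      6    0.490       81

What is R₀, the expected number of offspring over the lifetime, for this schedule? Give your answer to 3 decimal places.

205.240

R₀ = Σ lₓ m(x):
  age 4: 0.704 × 0 = 0.0000
  age 5: 0.602 × 275 = 165.5500
  age 6: 0.490 × 81 = 39.6900
R₀ = 0.0000 + 165.5500 + 39.6900 = 205.2400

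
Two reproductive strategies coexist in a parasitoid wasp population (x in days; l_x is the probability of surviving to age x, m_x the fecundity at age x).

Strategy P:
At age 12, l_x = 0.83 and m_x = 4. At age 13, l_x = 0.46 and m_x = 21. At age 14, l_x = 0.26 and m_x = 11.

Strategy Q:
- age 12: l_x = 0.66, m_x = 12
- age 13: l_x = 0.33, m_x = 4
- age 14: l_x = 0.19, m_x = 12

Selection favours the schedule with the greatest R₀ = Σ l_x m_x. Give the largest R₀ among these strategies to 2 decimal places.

15.84

Strategy P: R₀ = 0.83×4 + 0.46×21 + 0.26×11 = 15.8400
Strategy Q: R₀ = 0.66×12 + 0.33×4 + 0.19×12 = 11.5200
Highest R₀: strategy P with 15.8400.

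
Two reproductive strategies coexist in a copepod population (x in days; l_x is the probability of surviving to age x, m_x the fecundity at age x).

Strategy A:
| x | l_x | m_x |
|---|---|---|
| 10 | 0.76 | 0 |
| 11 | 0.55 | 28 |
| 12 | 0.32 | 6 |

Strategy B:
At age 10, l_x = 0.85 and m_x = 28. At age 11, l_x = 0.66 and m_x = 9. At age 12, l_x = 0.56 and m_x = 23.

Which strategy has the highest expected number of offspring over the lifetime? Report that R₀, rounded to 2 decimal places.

Strategy A: R₀ = 0.76×0 + 0.55×28 + 0.32×6 = 17.3200
Strategy B: R₀ = 0.85×28 + 0.66×9 + 0.56×23 = 42.6200
Highest R₀: strategy B with 42.6200.

42.62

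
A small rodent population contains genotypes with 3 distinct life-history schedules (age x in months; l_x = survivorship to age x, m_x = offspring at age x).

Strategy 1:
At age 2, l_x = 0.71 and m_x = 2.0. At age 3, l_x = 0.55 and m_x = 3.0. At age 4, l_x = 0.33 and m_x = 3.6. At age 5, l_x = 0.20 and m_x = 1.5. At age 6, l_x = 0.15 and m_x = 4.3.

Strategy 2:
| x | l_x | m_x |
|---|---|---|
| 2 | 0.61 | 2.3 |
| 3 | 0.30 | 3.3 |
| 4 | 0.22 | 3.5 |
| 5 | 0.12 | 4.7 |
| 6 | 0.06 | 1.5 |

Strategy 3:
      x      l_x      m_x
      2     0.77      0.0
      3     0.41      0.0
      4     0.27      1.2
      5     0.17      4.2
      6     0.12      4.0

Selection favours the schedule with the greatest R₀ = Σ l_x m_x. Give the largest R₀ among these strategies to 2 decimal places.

5.20

Strategy 1: R₀ = 0.71×2.0 + 0.55×3.0 + 0.33×3.6 + 0.20×1.5 + 0.15×4.3 = 5.2030
Strategy 2: R₀ = 0.61×2.3 + 0.30×3.3 + 0.22×3.5 + 0.12×4.7 + 0.06×1.5 = 3.8170
Strategy 3: R₀ = 0.77×0.0 + 0.41×0.0 + 0.27×1.2 + 0.17×4.2 + 0.12×4.0 = 1.5180
Highest R₀: strategy 1 with 5.2030.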